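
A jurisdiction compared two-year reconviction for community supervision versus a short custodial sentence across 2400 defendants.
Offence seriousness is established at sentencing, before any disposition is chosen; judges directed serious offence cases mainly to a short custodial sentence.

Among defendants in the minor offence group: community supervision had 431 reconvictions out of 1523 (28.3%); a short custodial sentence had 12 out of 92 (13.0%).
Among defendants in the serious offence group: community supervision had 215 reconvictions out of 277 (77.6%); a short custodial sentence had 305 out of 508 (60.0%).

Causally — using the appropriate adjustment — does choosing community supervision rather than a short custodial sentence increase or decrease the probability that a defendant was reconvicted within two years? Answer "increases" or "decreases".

increases

Offence seriousness is set before the disposition has any effect — it is not caused by the disposition — and it independently drives the outcome. That makes it a confounder, so the causal comparison is within offence seriousness levels.
Within each level — minor offence: 28.3% vs 13.0%; serious offence: 77.6% vs 60.0% — a short custodial sentence is lower every time.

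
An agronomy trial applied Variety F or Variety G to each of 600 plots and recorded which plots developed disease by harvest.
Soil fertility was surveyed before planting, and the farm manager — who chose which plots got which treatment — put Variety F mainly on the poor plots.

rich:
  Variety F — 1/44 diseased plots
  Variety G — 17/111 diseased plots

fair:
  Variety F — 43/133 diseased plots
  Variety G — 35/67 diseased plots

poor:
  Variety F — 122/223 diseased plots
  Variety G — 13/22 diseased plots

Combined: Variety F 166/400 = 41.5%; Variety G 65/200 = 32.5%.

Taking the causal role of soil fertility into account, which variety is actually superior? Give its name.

Variety F

The stratified and pooled comparisons disagree (Variety F wins within each soil fertility; Variety G wins overall), so the answer turns on the causal role of soil fertility.
Nothing the variety does changes soil fertility; the imbalance is an allocation artefact. With soil fertility also predicting the outcome, the pooled figure is confounded, and the within-stratum comparison is the causal one.
Within each level — rich: 2.3% vs 15.3%; fair: 32.3% vs 52.2%; poor: 54.7% vs 59.1% — Variety F is lower every time.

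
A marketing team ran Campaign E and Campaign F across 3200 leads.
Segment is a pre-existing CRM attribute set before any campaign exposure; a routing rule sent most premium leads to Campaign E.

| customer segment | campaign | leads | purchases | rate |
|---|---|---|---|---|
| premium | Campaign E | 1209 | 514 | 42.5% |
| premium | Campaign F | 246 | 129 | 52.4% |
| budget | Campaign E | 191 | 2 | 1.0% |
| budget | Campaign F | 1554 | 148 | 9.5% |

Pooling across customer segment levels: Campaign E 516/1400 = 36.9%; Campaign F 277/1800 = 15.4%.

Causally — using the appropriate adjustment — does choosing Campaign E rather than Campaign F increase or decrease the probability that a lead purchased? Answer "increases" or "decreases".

Customer segment satisfies the back-door criterion: it is not a descendant of the campaign, and it blocks the spurious path from campaign to outcome. Adjusting for it (i.e., using the within-customer segment rates) gives the causal effect.
Within each level — premium: 42.5% vs 52.4%; budget: 1.0% vs 9.5% — Campaign F is higher every time.

decreases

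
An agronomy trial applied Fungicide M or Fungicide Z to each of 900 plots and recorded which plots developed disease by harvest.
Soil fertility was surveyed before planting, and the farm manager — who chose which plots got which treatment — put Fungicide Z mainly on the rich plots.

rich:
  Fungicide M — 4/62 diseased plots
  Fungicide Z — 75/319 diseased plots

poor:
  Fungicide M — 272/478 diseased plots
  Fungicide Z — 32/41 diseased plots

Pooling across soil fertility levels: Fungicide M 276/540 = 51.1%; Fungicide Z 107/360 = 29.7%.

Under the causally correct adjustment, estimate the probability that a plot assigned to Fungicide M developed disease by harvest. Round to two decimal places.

The imbalance in soil fertility arose from how plots were allocated, not from anything the fungicide did; and soil fertility independently affects the outcome. The pooled gap is confounded — condition on soil fertility.
Standardising Fungicide M to the population soil fertility mix: 0.423·4/62 + 0.577·272/478 = 0.355.

0.36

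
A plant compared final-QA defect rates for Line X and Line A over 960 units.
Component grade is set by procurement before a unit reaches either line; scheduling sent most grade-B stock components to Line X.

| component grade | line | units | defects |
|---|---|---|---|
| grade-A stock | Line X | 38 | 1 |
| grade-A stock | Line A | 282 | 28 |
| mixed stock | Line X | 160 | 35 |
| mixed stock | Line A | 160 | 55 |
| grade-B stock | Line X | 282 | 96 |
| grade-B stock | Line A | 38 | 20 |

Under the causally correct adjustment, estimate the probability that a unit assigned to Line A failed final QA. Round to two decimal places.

0.32

The component grade-specific comparison favours Line X throughout, but the pooled figures favour Line A. The question is whether to condition on component grade.
Here component grade is a common cause — it drives both which line a case falls under and the outcome. The crude comparison mixes populations; the stratum-specific rates are the causally relevant ones.
Standardising Line A to the population component grade mix: 0.333·28/282 + 0.333·55/160 + 0.333·20/38 = 0.323.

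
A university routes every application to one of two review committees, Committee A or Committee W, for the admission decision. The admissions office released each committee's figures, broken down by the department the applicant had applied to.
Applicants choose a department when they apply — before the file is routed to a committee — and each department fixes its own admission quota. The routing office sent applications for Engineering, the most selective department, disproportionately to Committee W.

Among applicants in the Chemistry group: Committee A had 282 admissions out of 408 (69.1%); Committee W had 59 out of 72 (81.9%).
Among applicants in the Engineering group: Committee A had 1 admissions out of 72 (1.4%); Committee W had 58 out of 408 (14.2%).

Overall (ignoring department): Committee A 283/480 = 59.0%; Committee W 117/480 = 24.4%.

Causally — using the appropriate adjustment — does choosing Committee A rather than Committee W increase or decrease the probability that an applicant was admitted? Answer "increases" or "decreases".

decreases

Department satisfies the back-door criterion: it is not a descendant of the review committee, and it blocks the spurious path from review committee to outcome. Adjusting for it (i.e., using the within-department rates) gives the causal effect.
Within each level — Chemistry: 69.1% vs 81.9%; Engineering: 1.4% vs 14.2% — Committee W is higher every time.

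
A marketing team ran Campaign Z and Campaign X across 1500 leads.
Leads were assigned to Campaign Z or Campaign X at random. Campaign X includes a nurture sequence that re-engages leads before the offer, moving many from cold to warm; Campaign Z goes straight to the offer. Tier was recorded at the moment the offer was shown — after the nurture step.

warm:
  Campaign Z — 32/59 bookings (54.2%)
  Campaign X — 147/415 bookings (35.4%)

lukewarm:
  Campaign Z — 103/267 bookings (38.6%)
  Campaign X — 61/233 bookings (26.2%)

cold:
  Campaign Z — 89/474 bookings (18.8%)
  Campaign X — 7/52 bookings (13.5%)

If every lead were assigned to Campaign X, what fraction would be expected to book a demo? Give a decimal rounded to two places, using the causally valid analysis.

Within every engagement tier level Campaign Z has the higher rate, yet pooled Campaign X does — Simpson's reversal.
Because the campaign influences engagement tier, engagement tier is a post-treatment mediator, not a confounder. Stratifying on it would bias the estimate; the causal effect is the crude pooled difference.
So P(outcome | do(Campaign X)) is just the pooled rate for Campaign X: 215/700 = 0.307.

0.31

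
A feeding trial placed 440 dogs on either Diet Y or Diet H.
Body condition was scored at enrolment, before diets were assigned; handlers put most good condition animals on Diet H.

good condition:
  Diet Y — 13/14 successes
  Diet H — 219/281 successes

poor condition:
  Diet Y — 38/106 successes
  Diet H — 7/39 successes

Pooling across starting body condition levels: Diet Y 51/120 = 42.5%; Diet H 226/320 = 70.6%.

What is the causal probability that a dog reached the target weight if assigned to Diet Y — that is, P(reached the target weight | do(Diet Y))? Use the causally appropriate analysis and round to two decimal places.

Starting body condition differs across diets for reasons unrelated to any effect of the diet itself, and it separately predicts the outcome — a classic confounder. We must compare within starting body condition levels.
Standardising Diet Y to the population starting body condition mix: 0.670·13/14 + 0.330·38/106 = 0.741.

0.74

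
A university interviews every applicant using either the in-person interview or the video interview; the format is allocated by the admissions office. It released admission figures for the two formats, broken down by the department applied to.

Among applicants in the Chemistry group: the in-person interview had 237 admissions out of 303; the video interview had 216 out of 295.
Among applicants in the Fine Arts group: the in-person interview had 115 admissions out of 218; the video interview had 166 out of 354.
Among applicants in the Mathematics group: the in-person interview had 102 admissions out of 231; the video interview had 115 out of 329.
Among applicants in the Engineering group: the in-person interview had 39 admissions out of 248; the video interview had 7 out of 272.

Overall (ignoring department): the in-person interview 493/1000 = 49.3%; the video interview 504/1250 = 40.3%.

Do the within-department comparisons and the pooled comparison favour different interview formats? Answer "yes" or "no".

no

Within each department level (Chemistry 78.2% vs 73.2%; Fine Arts 52.8% vs 46.9%; Mathematics 44.2% vs 35.0%; Engineering 15.7% vs 2.6%), the in-person interview has the higher rate every time. Pooled: 49.3% vs 40.3% — the in-person interview has the higher rate overall. They agree.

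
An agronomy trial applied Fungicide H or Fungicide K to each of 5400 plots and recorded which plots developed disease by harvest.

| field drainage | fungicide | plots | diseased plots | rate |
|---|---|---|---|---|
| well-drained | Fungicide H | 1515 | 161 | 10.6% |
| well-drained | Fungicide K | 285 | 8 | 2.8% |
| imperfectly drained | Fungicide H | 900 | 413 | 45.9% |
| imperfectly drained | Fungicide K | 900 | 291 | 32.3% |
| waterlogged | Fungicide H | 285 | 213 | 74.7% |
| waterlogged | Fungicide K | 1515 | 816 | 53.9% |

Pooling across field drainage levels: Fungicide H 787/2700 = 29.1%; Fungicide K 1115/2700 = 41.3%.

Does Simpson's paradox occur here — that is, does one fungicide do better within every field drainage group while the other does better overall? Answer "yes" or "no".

yes

Within each field drainage level (well-drained 10.6% vs 2.8%; imperfectly drained 45.9% vs 32.3%; waterlogged 74.7% vs 53.9%), Fungicide K has the lower rate every time. Pooled: 29.1% vs 41.3% — Fungicide H has the lower rate overall. The two comparisons disagree.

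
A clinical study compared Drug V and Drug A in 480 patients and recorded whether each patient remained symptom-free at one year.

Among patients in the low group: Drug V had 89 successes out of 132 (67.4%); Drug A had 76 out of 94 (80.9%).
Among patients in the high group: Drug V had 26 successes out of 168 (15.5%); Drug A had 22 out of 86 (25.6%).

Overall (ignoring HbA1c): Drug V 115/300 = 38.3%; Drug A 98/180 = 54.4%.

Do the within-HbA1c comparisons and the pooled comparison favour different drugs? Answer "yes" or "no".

no

Within each HbA1c level (low 67.4% vs 80.9%; high 15.5% vs 25.6%), Drug A has the higher rate every time. Pooled: 38.3% vs 54.4% — Drug A has the higher rate overall. They agree.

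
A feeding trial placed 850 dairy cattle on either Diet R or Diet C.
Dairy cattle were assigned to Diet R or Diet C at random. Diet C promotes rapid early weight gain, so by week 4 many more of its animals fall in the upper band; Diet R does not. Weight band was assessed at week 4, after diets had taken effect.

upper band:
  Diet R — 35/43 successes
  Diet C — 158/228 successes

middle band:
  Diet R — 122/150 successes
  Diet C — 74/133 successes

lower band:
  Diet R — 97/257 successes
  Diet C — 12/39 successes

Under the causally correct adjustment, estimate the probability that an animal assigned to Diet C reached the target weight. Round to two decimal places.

0.61

Week-4 weight band is downstream of the diet. One should not condition on a consequence of treatment, so the overall rates are the right comparison.
So P(outcome | do(Diet C)) is just the pooled rate for Diet C: 244/400 = 0.610.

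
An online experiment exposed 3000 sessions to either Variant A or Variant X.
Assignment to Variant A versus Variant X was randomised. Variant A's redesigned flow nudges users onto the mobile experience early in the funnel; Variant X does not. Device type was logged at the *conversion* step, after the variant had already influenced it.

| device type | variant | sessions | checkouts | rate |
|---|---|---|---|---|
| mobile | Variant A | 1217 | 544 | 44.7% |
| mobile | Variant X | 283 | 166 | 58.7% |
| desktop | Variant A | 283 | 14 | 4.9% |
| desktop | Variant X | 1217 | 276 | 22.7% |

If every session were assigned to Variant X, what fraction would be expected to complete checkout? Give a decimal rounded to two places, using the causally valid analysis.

The stratified and pooled comparisons disagree (Variant X wins within each device type; Variant A wins overall), so the answer turns on the causal role of device type.
The distribution of device type is itself part of what the variant does — it is an intermediate outcome. Holding it fixed would remove that part of the effect; the total effect is the pooled difference.
So P(outcome | do(Variant X)) is just the pooled rate for Variant X: 442/1500 = 0.295.

0.29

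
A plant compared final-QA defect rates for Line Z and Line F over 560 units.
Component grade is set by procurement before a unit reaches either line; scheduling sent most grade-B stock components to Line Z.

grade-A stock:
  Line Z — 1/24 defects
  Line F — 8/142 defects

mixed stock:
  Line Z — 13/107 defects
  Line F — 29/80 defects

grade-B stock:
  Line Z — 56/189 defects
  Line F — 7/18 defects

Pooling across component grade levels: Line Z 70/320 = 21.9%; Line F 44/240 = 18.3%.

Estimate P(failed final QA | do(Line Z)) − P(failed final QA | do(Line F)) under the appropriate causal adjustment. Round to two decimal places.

Line Z is lower inside every component grade stratum but Line F is lower in aggregate. Whether to stratify depends on how component grade relates to the line.
Since component grade is a pre-existing factor (not a product of the line) and it affects the outcome on its own, it is a confounder. The stratified rates, not the pooled rate, identify the causal effect.
Adjusting over the population distribution of component grade: 0.296·(0.042−0.056) + 0.334·(0.121−0.362) + 0.370·(0.296−0.389) = -0.119.

-0.12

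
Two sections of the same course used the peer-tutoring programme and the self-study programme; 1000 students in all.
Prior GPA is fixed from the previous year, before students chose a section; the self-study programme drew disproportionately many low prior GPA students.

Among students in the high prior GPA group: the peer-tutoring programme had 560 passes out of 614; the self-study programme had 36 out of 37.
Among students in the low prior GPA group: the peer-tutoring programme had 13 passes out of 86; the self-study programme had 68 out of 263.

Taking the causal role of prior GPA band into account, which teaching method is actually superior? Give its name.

the self-study programme

Here prior GPA band is a common cause — it drives both which teaching method a case falls under and the outcome. The crude comparison mixes populations; the stratum-specific rates are the causally relevant ones.
Within each level — high prior GPA: 91.2% vs 97.3%; low prior GPA: 15.1% vs 25.9% — the self-study programme is higher every time.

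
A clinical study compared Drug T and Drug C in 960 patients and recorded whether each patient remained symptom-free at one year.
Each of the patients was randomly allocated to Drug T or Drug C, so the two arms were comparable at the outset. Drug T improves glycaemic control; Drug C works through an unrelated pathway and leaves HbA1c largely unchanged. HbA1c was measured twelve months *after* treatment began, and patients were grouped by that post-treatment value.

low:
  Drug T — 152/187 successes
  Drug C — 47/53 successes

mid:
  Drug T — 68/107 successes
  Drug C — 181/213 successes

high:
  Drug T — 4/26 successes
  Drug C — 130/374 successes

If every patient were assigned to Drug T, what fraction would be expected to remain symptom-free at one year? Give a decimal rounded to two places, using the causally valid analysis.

0.70

The distribution of HbA1c is itself part of what the drug does — it is an intermediate outcome. Holding it fixed would remove that part of the effect; the total effect is the pooled difference.
So P(outcome | do(Drug T)) is just the pooled rate for Drug T: 224/320 = 0.700.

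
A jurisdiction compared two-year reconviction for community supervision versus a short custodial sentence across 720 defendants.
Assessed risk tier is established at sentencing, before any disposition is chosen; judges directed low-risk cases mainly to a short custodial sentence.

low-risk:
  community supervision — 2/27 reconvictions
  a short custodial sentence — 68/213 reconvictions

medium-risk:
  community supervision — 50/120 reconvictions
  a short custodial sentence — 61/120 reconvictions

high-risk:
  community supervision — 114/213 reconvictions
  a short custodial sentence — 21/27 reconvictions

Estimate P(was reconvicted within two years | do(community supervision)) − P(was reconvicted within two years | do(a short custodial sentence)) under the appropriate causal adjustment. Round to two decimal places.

Within every assessed risk tier level community supervision has the lower rate, yet pooled a short custodial sentence does — Simpson's reversal.
Since assessed risk tier is a pre-existing factor (not a product of the disposition) and it affects the outcome on its own, it is a confounder. The stratified rates, not the pooled rate, identify the causal effect.
Adjusting over the population distribution of assessed risk tier: 0.333·(0.074−0.319) + 0.333·(0.417−0.508) + 0.333·(0.535−0.778) = -0.193.

-0.19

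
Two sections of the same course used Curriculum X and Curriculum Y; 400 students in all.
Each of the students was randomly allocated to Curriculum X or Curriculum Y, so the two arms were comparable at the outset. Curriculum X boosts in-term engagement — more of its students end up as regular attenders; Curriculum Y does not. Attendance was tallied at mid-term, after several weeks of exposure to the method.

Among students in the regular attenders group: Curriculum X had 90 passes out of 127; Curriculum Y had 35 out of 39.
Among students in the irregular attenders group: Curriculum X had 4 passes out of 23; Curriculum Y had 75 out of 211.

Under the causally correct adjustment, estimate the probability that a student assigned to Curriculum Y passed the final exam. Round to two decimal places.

0.44

The mid-term attendance-specific comparison favours Curriculum Y throughout, but the pooled figures favour Curriculum X. The question is whether to condition on mid-term attendance.
Because the teaching method influences mid-term attendance, mid-term attendance is a post-treatment mediator, not a confounder. Stratifying on it would bias the estimate; the causal effect is the crude pooled difference.
So P(outcome | do(Curriculum Y)) is just the pooled rate for Curriculum Y: 110/250 = 0.440.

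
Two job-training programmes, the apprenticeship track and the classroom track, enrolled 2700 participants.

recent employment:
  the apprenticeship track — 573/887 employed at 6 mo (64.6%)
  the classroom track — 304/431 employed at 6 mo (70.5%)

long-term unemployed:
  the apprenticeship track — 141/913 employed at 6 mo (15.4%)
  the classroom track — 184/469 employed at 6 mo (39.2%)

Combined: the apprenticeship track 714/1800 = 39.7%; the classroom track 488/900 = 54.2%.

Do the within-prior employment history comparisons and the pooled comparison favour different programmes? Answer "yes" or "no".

Within each prior employment history level (recent employment 64.6% vs 70.5%; long-term unemployed 15.4% vs 39.2%), the classroom track has the higher rate every time. Pooled: 39.7% vs 54.2% — the classroom track has the higher rate overall. They agree.

no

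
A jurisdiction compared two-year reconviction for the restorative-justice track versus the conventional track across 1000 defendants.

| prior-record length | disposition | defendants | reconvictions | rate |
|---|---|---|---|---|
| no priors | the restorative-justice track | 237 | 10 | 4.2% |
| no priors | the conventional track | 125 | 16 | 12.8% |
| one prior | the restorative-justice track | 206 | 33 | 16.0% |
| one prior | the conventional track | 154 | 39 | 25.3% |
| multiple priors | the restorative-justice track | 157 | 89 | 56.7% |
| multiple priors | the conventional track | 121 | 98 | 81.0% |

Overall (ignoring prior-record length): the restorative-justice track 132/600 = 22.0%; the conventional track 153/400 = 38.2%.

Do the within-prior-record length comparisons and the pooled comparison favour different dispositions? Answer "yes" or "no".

no

Within each prior-record length level (no priors 4.2% vs 12.8%; one prior 16.0% vs 25.3%; multiple priors 56.7% vs 81.0%), the restorative-justice track has the lower rate every time. Pooled: 22.0% vs 38.2% — the restorative-justice track has the lower rate overall. They agree.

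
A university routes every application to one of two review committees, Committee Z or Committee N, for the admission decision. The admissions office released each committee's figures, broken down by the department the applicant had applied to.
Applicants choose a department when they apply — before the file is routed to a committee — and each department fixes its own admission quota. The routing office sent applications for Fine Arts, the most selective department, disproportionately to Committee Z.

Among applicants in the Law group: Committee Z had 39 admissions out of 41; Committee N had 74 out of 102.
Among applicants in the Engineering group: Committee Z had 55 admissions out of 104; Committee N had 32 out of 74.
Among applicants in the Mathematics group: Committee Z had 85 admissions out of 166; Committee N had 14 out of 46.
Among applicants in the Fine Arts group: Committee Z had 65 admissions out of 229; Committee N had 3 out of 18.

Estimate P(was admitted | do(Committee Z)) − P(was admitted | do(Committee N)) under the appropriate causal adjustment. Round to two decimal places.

Within every department level Committee Z has the higher rate, yet pooled Committee N does — Simpson's reversal.
The imbalance in department arose from how applicants were allocated, not from anything the review committee did; and department independently affects the outcome. The pooled gap is confounded — condition on department.
Adjusting over the population distribution of department: 0.183·(0.951−0.725) + 0.228·(0.529−0.432) + 0.272·(0.512−0.304) + 0.317·(0.284−0.167) = +0.157.

+0.16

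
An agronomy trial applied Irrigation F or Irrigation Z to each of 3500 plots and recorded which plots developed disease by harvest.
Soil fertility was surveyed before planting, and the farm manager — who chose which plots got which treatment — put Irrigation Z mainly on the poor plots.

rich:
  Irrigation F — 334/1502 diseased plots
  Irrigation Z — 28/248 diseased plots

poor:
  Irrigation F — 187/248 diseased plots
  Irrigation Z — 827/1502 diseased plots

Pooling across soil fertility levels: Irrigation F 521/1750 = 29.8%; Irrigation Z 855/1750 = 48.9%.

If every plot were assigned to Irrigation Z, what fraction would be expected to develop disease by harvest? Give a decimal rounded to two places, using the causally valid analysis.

0.33

Here soil fertility is a common cause — it drives both which irrigation a case falls under and the outcome. The crude comparison mixes populations; the stratum-specific rates are the causally relevant ones.
Standardising Irrigation Z to the population soil fertility mix: 0.500·28/248 + 0.500·827/1502 = 0.332.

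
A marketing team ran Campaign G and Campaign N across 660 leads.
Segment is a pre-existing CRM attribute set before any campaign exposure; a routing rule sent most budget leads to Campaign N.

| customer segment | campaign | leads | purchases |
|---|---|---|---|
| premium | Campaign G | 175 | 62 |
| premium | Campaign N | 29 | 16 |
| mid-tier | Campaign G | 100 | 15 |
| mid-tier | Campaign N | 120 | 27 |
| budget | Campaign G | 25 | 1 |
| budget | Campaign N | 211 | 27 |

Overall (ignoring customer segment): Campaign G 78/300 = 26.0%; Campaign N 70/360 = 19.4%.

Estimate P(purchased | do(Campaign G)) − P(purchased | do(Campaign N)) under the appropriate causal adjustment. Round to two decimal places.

-0.12

Within every customer segment level Campaign N has the higher rate, yet pooled Campaign G does — Simpson's reversal.
Nothing the campaign does changes customer segment; the imbalance is an allocation artefact. With customer segment also predicting the outcome, the pooled figure is confounded, and the within-stratum comparison is the causal one.
Adjusting over the population distribution of customer segment: 0.309·(0.354−0.552) + 0.333·(0.150−0.225) + 0.358·(0.040−0.128) = -0.117.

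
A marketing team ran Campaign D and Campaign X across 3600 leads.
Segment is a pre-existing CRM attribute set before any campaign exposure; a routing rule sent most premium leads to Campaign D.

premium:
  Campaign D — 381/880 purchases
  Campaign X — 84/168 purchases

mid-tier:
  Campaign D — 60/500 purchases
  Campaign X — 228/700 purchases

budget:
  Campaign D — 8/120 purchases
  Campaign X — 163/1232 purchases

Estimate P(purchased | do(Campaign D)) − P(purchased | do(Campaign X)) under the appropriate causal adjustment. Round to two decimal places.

Campaign X is higher inside every customer segment stratum but Campaign D is higher in aggregate. Whether to stratify depends on how customer segment relates to the campaign.
Here customer segment is a common cause — it drives both which campaign a case falls under and the outcome. The crude comparison mixes populations; the stratum-specific rates are the causally relevant ones.
Adjusting over the population distribution of customer segment: 0.291·(0.433−0.500) + 0.333·(0.120−0.326) + 0.376·(0.067−0.132) = -0.113.

-0.11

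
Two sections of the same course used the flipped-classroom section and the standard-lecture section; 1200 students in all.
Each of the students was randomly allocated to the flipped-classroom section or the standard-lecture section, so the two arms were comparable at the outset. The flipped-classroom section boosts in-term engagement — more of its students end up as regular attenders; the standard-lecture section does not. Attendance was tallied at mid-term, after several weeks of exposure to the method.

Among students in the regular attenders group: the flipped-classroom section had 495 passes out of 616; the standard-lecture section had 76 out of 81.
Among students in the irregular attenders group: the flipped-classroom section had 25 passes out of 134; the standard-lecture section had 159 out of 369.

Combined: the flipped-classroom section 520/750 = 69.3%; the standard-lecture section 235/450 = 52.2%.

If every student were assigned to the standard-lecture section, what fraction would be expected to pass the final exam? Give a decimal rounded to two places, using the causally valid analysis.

0.52

Because the teaching method influences mid-term attendance, mid-term attendance is a post-treatment mediator, not a confounder. Stratifying on it would bias the estimate; the causal effect is the crude pooled difference.
So P(outcome | do(the standard-lecture section)) is just the pooled rate for the standard-lecture section: 235/450 = 0.522.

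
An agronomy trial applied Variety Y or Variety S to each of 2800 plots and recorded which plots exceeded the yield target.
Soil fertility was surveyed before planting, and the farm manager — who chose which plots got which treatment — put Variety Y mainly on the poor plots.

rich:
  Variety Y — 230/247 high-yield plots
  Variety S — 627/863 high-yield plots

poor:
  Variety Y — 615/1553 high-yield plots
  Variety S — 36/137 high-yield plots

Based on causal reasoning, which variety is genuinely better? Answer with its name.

Variety Y

The soil fertility-specific comparison favours Variety Y throughout, but the pooled figures favour Variety S. The question is whether to condition on soil fertility.
Soil fertility differs across varietys for reasons unrelated to any effect of the variety itself, and it separately predicts the outcome — a classic confounder. We must compare within soil fertility levels.
Within each level — rich: 93.1% vs 72.7%; poor: 39.6% vs 26.3% — Variety Y is higher every time.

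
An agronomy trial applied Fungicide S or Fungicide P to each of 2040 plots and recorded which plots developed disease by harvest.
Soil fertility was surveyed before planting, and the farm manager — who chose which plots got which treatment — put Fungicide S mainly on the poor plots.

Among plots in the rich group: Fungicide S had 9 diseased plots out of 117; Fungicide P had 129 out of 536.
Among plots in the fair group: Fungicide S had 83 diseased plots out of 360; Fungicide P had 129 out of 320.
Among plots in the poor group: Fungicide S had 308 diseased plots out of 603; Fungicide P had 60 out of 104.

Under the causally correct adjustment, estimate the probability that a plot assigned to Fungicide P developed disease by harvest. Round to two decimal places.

0.41

The imbalance in soil fertility arose from how plots were allocated, not from anything the fungicide did; and soil fertility independently affects the outcome. The pooled gap is confounded — condition on soil fertility.
Standardising Fungicide P to the population soil fertility mix: 0.320·129/536 + 0.333·129/320 + 0.347·60/104 = 0.411.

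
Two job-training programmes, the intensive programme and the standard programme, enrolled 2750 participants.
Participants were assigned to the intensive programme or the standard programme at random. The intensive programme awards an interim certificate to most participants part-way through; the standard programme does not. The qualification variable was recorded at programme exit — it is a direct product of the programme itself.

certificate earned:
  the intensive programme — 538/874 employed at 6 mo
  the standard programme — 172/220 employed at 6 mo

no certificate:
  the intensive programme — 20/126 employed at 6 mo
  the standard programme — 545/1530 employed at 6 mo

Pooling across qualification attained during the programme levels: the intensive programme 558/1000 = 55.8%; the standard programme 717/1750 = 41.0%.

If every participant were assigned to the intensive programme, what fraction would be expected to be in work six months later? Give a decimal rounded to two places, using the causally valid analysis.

0.56

Stratifying would compare programmes among participants the programmes themselves sorted into qualification attained during the programme groups — a form of selection on an intermediate. The unconditioned pooled rates give the total causal effect.
So P(outcome | do(the intensive programme)) is just the pooled rate for the intensive programme: 558/1000 = 0.558.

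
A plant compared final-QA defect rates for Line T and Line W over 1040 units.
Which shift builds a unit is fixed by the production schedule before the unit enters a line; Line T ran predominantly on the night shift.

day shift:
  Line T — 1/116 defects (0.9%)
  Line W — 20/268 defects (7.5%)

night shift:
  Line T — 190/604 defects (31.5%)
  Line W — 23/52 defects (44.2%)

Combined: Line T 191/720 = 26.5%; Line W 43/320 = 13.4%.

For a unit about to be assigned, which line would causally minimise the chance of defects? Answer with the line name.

Shift is set before the line has any effect — it is not caused by the line — and it independently drives the outcome. That makes it a confounder, so the causal comparison is within shift levels.
Within each level — day shift: 0.9% vs 7.5%; night shift: 31.5% vs 44.2% — Line T is lower every time.

Line T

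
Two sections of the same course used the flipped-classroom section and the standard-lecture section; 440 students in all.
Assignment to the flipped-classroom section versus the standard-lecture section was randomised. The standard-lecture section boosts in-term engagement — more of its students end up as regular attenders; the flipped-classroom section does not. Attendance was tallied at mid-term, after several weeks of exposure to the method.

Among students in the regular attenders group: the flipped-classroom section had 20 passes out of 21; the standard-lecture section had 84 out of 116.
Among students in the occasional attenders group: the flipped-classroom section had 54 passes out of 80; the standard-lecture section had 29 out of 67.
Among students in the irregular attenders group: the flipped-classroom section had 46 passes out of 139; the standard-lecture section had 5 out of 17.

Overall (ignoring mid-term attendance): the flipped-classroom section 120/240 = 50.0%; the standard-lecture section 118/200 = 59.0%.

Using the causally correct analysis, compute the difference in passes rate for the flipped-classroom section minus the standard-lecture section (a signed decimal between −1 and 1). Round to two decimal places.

The mid-term attendance-specific comparison favours the flipped-classroom section throughout, but the pooled figures favour the standard-lecture section. The question is whether to condition on mid-term attendance.
The distribution of mid-term attendance is itself part of what the teaching method does — it is an intermediate outcome. Holding it fixed would remove that part of the effect; the total effect is the pooled difference.
The causal difference is the pooled difference: 0.500 − 0.590 = -0.090.

-0.09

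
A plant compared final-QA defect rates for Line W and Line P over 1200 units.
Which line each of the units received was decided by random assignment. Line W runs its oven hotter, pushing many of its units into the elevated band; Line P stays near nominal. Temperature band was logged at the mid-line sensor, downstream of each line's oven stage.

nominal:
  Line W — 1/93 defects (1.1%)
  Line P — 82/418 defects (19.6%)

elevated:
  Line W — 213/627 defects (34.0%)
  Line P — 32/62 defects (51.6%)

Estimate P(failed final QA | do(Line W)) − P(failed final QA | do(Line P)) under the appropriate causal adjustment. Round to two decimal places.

In-process temperature band here is a post-treatment variable shaped by the line; conditioning on it would introduce bias rather than remove it. The overall comparison is the causal one.
The causal difference is the pooled difference: 0.297 − 0.237 = +0.060.

+0.06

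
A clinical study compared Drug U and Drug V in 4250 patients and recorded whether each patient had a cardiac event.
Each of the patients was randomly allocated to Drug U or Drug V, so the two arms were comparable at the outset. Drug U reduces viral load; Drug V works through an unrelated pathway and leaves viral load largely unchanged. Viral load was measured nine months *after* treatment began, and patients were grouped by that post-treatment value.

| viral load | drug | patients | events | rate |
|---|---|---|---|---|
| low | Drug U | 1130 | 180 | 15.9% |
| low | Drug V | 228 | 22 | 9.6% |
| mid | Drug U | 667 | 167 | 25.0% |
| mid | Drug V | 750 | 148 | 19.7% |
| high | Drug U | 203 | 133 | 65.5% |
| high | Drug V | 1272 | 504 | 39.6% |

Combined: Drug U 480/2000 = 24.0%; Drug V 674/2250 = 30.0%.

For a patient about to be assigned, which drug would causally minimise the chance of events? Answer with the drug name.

Drug V is lower inside every viral load stratum but Drug U is lower in aggregate. Whether to stratify depends on how viral load relates to the drug.
The distribution of viral load is itself part of what the drug does — it is an intermediate outcome. Holding it fixed would remove that part of the effect; the total effect is the pooled difference.
Pooled: Drug U 24.0% vs Drug V 30.0%; Drug U is lower overall.

Drug U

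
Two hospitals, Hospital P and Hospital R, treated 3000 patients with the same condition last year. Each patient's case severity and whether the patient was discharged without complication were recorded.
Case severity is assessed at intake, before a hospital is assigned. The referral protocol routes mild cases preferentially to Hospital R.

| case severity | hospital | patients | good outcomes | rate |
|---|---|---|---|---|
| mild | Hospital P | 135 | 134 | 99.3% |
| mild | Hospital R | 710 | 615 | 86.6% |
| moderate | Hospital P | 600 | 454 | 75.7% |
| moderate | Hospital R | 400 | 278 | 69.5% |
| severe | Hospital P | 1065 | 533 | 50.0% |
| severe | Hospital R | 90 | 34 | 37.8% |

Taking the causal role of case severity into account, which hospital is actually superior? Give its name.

Hospital P

The case severity-specific comparison favours Hospital P throughout, but the pooled figures favour Hospital R. The question is whether to condition on case severity.
Nothing the hospital does changes case severity; the imbalance is an allocation artefact. With case severity also predicting the outcome, the pooled figure is confounded, and the within-stratum comparison is the causal one.
Within each level — mild: 99.3% vs 86.6%; moderate: 75.7% vs 69.5%; severe: 50.0% vs 37.8% — Hospital P is higher every time.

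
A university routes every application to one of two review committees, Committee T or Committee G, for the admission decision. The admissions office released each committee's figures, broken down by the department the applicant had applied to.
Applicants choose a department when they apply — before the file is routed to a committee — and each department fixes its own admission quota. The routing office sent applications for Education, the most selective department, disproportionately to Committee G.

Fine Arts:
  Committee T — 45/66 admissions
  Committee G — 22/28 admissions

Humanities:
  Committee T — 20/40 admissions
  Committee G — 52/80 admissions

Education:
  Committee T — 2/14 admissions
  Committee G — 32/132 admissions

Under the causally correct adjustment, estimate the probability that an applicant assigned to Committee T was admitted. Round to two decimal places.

The stratified and pooled comparisons disagree (Committee G wins within each department; Committee T wins overall), so the answer turns on the causal role of department.
The imbalance in department arose from how applicants were allocated, not from anything the review committee did; and department independently affects the outcome. The pooled gap is confounded — condition on department.
Standardising Committee T to the population department mix: 0.261·45/66 + 0.333·20/40 + 0.406·2/14 = 0.403.

0.40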